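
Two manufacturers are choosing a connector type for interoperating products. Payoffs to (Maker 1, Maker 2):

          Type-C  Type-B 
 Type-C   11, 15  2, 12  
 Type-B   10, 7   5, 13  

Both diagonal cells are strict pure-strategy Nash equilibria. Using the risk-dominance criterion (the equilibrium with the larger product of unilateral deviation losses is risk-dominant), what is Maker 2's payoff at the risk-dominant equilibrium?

13

At both Type-C: Maker 1 loses 11 − 10 = 1 by deviating; Maker 2 loses 15 − 12 = 3. Product = 1·3 = 3.
At both Type-B: Maker 1 loses 5 − 2 = 3 by deviating; Maker 2 loses 13 − 7 = 6. Product = 3·6 = 18.
18 > 3, so both Type-B is risk-dominant. Maker 2's payoff there is 13.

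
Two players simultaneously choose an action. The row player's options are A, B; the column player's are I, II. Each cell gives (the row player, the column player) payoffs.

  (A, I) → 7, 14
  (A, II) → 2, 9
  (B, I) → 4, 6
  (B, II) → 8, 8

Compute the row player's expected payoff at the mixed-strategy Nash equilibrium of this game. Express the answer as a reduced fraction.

The column player mixes with probability q on I, chosen so the row player is indifferent: 7q + 2(1−q) = 4q + 8(1−q) gives q = 2/3.
The row player's expected payoff (from either row, since indifferent) is 7·2/3 + 2·1/3 = 16/3.

16/3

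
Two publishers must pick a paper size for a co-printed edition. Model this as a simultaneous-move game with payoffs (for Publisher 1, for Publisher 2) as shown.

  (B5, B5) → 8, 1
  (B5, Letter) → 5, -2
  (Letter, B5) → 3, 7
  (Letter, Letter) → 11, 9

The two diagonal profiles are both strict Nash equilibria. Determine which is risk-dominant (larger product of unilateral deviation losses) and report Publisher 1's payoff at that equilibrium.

At both B5: Publisher 1 loses 8 − 3 = 5 by deviating; Publisher 2 loses 1 − (-2) = 3. Product = 5·3 = 15.
At both Letter: Publisher 1 loses 11 − 5 = 6 by deviating; Publisher 2 loses 9 − 7 = 2. Product = 6·2 = 12.
15 > 12, so both B5 is risk-dominant. Publisher 1's payoff there is 8.

8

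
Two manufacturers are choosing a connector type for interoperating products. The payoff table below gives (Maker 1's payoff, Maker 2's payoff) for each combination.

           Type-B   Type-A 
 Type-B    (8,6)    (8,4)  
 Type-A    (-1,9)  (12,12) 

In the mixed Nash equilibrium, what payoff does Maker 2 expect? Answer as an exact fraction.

36/5

Maker 1 mixes with probability p on Type-B, chosen so Maker 2 is indifferent: 6p + 9(1−p) = 4p + 12(1−p) gives p = 3/5.
Maker 2's expected payoff is 6·3/5 + 9·2/5 = 36/5.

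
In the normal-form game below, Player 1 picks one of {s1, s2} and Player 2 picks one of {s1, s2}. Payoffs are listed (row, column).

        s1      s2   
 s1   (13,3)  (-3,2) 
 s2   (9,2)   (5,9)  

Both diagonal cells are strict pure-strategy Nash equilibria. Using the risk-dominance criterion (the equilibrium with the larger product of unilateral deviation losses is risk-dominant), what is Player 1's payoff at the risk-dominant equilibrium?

At both s1: Player 1 loses 13 − 9 = 4 by deviating; Player 2 loses 3 − 2 = 1. Product = 4·1 = 4.
At both s2: Player 1 loses 5 − (-3) = 8 by deviating; Player 2 loses 9 − 2 = 7. Product = 8·7 = 56.
56 > 4, so both s2 is risk-dominant. Player 1's payoff there is 5.

5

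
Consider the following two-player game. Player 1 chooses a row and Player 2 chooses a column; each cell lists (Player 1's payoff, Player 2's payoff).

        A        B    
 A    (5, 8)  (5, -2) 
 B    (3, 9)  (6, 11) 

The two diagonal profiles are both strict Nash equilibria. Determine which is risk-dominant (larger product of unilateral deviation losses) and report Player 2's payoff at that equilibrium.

At both A: Player 1 loses 5 − 3 = 2 by deviating; Player 2 loses 8 − (-2) = 10. Product = 2·10 = 20.
At both B: Player 1 loses 6 − 5 = 1 by deviating; Player 2 loses 11 − 9 = 2. Product = 1·2 = 2.
20 > 2, so both A is risk-dominant. Player 2's payoff there is 8.

8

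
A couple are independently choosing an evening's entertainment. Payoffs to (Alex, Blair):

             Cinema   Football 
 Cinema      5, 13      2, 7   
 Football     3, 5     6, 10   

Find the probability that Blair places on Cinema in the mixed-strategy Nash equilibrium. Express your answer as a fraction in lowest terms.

2/3

Blair's mix q on Cinema must make Alex indifferent between Cinema and Football.
Alex's payoff from Cinema: 5q + 2(1−q). From Football: 3q + 6(1−q).
Set equal: 2q = 4(1−q) → q = 4/6 = 2/3.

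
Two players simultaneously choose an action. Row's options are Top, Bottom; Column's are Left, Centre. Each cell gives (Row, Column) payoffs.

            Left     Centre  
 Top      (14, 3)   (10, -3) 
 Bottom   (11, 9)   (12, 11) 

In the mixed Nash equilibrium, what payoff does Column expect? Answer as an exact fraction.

Row mixes with probability p on Top, chosen so Column is indifferent: 3p + 9(1−p) = (-3)p + 11(1−p) gives p = 1/4.
Column's expected payoff is 3·1/4 + 9·3/4 = 15/2.

15/2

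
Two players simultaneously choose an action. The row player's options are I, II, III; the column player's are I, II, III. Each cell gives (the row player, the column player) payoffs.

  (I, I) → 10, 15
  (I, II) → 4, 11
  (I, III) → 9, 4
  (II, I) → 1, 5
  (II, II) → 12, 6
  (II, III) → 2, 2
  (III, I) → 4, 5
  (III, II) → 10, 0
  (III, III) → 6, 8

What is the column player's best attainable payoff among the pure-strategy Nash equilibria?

15

Both I is a pure NE (the row player: 10 ≥ 4; the column player: 15 ≥ 11). The column player gets 15.
Both II is a pure NE (the row player: 12 ≥ 10; the column player: 6 ≥ 5). The column player gets 6.
Every other cell has a profitable deviation for at least one player. Highest of {15, 6} is 15.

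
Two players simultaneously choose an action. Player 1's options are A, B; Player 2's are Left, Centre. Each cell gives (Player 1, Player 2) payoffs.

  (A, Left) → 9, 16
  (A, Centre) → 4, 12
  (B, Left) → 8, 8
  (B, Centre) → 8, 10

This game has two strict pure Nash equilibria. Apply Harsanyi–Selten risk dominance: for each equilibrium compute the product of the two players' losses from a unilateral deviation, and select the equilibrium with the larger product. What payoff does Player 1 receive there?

8

At (A, Left): Player 1 loses 9 − 8 = 1 by deviating; Player 2 loses 16 − 12 = 4. Product = 1·4 = 4.
At (B, Centre): Player 1 loses 8 − 4 = 4 by deviating; Player 2 loses 10 − 8 = 2. Product = 4·2 = 8.
8 > 4, so (B, Centre) is risk-dominant. Player 1's payoff there is 8.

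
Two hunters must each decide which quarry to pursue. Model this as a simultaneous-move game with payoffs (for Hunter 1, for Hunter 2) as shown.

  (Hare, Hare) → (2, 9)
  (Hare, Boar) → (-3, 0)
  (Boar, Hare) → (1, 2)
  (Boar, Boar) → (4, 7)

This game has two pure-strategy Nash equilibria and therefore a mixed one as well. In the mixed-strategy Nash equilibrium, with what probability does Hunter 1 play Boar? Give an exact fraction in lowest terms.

Hunter 1's mix p on Hare must make Hunter 2 indifferent between Hare and Boar.
Hunter 2's payoff from Hare: 9p + 2(1−p). From Boar: 0p + 7(1−p).
Set equal: 9p = 5(1−p) → p = 5/14.
Probability on Boar is 1 − 5/14 = 9/14.

9/14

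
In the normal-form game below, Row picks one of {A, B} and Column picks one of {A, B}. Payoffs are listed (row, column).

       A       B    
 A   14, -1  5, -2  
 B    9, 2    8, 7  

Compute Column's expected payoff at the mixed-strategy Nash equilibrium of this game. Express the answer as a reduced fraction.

-1/2

Row mixes with probability p on A, chosen so Column is indifferent: (-1)p + 2(1−p) = (-2)p + 7(1−p) gives p = 5/6.
Column's expected payoff is (-1)·5/6 + 2·1/6 = -1/2.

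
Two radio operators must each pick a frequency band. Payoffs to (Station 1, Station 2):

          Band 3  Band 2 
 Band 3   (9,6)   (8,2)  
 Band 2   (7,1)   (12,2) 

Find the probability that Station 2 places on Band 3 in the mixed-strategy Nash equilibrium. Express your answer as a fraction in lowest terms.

Station 2's mix q on Band 3 must make Station 1 indifferent between Band 3 and Band 2.
Station 1's payoff from Band 3: 9q + 8(1−q). From Band 2: 7q + 12(1−q).
Set equal: 2q = 4(1−q) → q = 4/6 = 2/3.

2/3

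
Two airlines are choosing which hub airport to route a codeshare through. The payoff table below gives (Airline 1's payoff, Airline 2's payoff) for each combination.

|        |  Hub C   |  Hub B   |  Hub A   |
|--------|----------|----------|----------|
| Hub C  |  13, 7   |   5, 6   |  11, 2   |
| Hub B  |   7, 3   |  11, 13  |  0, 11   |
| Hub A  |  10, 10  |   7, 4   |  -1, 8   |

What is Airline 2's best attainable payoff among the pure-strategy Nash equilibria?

Both Hub C is a pure NE (Airline 1: 13 ≥ 10; Airline 2: 7 ≥ 6). Airline 2 gets 7.
Both Hub B is a pure NE (Airline 1: 11 ≥ 7; Airline 2: 13 ≥ 11). Airline 2 gets 13.
Every other cell has a profitable deviation for at least one player. Highest of {7, 13} is 13.

13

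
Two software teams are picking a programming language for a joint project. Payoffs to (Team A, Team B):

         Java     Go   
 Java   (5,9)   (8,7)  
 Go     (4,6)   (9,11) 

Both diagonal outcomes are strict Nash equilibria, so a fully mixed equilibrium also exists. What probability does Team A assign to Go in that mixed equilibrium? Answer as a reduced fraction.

2/7

Team A's mix p on Java must make Team B indifferent between Java and Go.
Team B's payoff from Java: 9p + 6(1−p). From Go: 7p + 11(1−p).
Set equal: 2p = 5(1−p) → p = 5/7.
Probability on Go is 1 − 5/7 = 2/7.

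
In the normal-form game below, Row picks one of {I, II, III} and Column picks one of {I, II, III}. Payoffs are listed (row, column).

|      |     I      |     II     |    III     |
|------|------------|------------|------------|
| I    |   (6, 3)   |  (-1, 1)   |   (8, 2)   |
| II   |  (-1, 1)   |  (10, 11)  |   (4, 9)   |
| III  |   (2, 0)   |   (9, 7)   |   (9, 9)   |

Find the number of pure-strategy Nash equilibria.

Both I: Row gets 6 (best alternative 2); Column gets 3 (best alternative 2). Neither deviates — NE.
Both II: Row gets 10 (best alternative 9); Column gets 11 (best alternative 9). Neither deviates — NE.
Both III: Row gets 9 (best alternative 8); Column gets 9 (best alternative 7). Neither deviates — NE.
(III, I) is not a NE: Row would switch to I (6 > 2).
No other cell survives both best-response checks, so there are 3 pure NE.

3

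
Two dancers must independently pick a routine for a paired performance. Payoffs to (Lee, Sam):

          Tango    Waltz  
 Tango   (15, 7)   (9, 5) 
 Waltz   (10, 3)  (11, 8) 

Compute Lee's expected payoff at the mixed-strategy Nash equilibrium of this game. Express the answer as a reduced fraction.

75/7

Sam mixes with probability q on Tango, chosen so Lee is indifferent: 15q + 9(1−q) = 10q + 11(1−q) gives q = 2/7.
Lee's expected payoff (from either row, since indifferent) is 15·2/7 + 9·5/7 = 75/7.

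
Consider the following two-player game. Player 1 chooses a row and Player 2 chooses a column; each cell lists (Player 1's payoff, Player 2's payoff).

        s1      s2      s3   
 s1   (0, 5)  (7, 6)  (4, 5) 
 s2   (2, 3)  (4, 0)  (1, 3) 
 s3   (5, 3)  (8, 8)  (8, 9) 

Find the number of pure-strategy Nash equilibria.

Both s3: Player 1 gets 8 (best alternative 4); Player 2 gets 9 (best alternative 8). Neither deviates — NE.
Both s1 is not a NE: Player 1 would switch to s3 (5 > 0).
No other cell survives both best-response checks, so there is 1 pure NE.

1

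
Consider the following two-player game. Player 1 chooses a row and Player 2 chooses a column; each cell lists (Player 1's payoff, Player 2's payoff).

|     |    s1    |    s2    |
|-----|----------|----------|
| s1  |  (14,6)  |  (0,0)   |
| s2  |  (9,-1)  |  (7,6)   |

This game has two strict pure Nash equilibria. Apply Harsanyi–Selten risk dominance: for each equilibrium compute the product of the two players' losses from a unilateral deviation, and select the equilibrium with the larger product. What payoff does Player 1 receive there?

7

At both s1: Player 1 loses 14 − 9 = 5 by deviating; Player 2 loses 6 − 0 = 6. Product = 5·6 = 30.
At both s2: Player 1 loses 7 − 0 = 7 by deviating; Player 2 loses 6 − (-1) = 7. Product = 7·7 = 49.
49 > 30, so both s2 is risk-dominant. Player 1's payoff there is 7.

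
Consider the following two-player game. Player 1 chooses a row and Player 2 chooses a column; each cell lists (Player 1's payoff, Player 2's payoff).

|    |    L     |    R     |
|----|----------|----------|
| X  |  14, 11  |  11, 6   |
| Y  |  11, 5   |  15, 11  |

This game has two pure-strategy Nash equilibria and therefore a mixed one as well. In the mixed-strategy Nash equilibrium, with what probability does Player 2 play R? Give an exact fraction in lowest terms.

Player 2's mix q on L must make Player 1 indifferent between X and Y.
Player 1's payoff from X: 14q + 11(1−q). From Y: 11q + 15(1−q).
Set equal: 3q = 4(1−q) → q = 4/7.
Probability on R is 1 − 4/7 = 3/7.

3/7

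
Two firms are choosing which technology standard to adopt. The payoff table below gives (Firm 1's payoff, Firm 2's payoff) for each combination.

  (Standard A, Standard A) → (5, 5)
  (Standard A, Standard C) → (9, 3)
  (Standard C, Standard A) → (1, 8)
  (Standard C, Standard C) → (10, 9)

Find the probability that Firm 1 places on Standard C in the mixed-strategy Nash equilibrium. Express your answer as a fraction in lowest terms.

2/3

Firm 1's mix p on Standard A must make Firm 2 indifferent between Standard A and Standard C.
Firm 2's payoff from Standard A: 5p + 8(1−p). From Standard C: 3p + 9(1−p).
Set equal: 2p = 1(1−p) → p = 1/3.
Probability on Standard C is 1 − 1/3 = 2/3.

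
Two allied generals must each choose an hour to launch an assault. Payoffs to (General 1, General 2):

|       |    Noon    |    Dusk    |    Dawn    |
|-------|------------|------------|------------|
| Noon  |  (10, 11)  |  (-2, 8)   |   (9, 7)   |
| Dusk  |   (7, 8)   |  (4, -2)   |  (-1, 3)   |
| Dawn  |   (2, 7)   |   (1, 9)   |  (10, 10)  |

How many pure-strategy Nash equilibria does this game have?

Both Noon: General 1 gets 10 (best alternative 7); General 2 gets 11 (best alternative 8). Neither deviates — NE.
Both Dawn: General 1 gets 10 (best alternative 9); General 2 gets 10 (best alternative 9). Neither deviates — NE.
Both Dusk is not a NE: General 2 would switch to Noon (8 > -2).
No other cell survives both best-response checks, so there are 2 pure NE.

2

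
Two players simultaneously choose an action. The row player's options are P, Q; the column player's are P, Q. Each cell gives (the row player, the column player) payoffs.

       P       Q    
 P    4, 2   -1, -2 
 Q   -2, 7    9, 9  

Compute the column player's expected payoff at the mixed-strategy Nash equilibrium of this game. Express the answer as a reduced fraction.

16/3

The row player mixes with probability p on P, chosen so the column player is indifferent: 2p + 7(1−p) = (-2)p + 9(1−p) gives p = 1/3.
The column player's expected payoff is 2·1/3 + 7·2/3 = 16/3.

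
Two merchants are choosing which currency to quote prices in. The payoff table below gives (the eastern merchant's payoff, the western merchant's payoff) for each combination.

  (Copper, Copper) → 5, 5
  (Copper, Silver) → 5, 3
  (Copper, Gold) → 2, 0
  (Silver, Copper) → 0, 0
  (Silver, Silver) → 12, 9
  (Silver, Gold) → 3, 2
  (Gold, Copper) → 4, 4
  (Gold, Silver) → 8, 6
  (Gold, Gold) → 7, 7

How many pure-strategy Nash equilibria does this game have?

Both Copper: the eastern merchant gets 5 (best alternative 4); the western merchant gets 5 (best alternative 3). Neither deviates — NE.
Both Silver: the eastern merchant gets 12 (best alternative 8); the western merchant gets 9 (best alternative 2). Neither deviates — NE.
Both Gold: the eastern merchant gets 7 (best alternative 3); the western merchant gets 7 (best alternative 6). Neither deviates — NE.
(Gold, Silver) is not a NE: the eastern merchant would switch to Silver (12 > 8).
No other cell survives both best-response checks, so there are 3 pure NE.

3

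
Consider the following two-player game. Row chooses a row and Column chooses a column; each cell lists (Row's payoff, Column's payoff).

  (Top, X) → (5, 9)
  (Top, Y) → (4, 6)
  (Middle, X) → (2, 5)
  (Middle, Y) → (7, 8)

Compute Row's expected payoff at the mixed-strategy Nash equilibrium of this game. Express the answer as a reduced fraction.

9/2

Column mixes with probability q on X, chosen so Row is indifferent: 5q + 4(1−q) = 2q + 7(1−q) gives q = 1/2.
Row's expected payoff (from either row, since indifferent) is 5·1/2 + 4·1/2 = 9/2.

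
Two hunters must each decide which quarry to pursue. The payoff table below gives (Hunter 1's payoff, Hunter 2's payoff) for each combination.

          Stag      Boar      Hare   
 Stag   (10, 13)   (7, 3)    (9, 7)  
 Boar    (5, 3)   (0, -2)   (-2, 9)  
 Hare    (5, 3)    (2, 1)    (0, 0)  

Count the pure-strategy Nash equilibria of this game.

Both Stag: Hunter 1 gets 10 (best alternative 5); Hunter 2 gets 13 (best alternative 7). Neither deviates — NE.
Both Boar is not a NE: Hunter 1 would switch to Stag (7 > 0).
No other cell survives both best-response checks, so there is 1 pure NE.

1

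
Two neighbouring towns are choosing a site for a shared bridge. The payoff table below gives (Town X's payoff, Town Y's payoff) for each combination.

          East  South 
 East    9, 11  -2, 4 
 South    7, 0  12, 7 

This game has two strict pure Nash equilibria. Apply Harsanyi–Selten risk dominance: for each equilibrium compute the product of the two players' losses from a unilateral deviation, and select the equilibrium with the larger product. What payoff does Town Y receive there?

At both East: Town X loses 9 − 7 = 2 by deviating; Town Y loses 11 − 4 = 7. Product = 2·7 = 14.
At both South: Town X loses 12 − (-2) = 14 by deviating; Town Y loses 7 − 0 = 7. Product = 14·7 = 98.
98 > 14, so both South is risk-dominant. Town Y's payoff there is 7.

7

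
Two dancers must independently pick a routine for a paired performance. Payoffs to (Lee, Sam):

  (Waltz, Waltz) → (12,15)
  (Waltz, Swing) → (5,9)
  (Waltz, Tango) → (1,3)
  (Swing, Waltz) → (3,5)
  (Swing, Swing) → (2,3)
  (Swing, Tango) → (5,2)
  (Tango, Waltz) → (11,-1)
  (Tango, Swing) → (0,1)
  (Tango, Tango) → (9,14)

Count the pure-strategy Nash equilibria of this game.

Both Waltz: Lee gets 12 (best alternative 11); Sam gets 15 (best alternative 9). Neither deviates — NE.
Both Tango: Lee gets 9 (best alternative 5); Sam gets 14 (best alternative 1). Neither deviates — NE.
Both Swing is not a NE: Lee would switch to Waltz (5 > 2).
No other cell survives both best-response checks, so there are 2 pure NE.

2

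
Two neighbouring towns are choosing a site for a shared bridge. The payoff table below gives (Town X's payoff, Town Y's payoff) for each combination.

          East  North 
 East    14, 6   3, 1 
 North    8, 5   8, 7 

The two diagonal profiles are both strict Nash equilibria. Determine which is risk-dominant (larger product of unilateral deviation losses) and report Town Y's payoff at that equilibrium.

6

At both East: Town X loses 14 − 8 = 6 by deviating; Town Y loses 6 − 1 = 5. Product = 6·5 = 30.
At both North: Town X loses 8 − 3 = 5 by deviating; Town Y loses 7 − 5 = 2. Product = 5·2 = 10.
30 > 10, so both East is risk-dominant. Town Y's payoff there is 6.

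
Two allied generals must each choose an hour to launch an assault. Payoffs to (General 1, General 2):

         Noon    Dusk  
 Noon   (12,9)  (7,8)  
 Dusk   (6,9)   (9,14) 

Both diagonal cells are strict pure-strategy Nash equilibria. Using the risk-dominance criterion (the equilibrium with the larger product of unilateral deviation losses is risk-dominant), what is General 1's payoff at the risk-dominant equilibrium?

At both Noon: General 1 loses 12 − 6 = 6 by deviating; General 2 loses 9 − 8 = 1. Product = 6·1 = 6.
At both Dusk: General 1 loses 9 − 7 = 2 by deviating; General 2 loses 14 − 9 = 5. Product = 2·5 = 10.
10 > 6, so both Dusk is risk-dominant. General 1's payoff there is 9.

9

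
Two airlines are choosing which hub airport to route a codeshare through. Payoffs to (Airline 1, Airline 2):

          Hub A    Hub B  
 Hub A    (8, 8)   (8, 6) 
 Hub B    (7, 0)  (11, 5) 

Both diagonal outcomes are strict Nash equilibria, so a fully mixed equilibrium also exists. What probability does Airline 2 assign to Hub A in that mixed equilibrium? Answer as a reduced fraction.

Airline 2's mix q on Hub A must make Airline 1 indifferent between Hub A and Hub B.
Airline 1's payoff from Hub A: 8q + 8(1−q). From Hub B: 7q + 11(1−q).
Set equal: 1q = 3(1−q) → q = 3/4.

3/4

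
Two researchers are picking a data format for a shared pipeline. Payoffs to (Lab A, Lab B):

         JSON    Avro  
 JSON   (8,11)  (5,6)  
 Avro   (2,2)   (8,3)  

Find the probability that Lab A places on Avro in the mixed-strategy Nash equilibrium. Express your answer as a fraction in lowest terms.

5/6

Lab A's mix p on JSON must make Lab B indifferent between JSON and Avro.
Lab B's payoff from JSON: 11p + 2(1−p). From Avro: 6p + 3(1−p).
Set equal: 5p = 1(1−p) → p = 1/6.
Probability on Avro is 1 − 1/6 = 5/6.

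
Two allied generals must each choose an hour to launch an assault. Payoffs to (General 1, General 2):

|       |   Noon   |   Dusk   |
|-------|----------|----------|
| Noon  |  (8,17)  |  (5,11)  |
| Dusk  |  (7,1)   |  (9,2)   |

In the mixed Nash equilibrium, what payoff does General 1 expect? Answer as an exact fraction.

General 2 mixes with probability q on Noon, chosen so General 1 is indifferent: 8q + 5(1−q) = 7q + 9(1−q) gives q = 4/5.
General 1's expected payoff (from either row, since indifferent) is 8·4/5 + 5·1/5 = 37/5.

37/5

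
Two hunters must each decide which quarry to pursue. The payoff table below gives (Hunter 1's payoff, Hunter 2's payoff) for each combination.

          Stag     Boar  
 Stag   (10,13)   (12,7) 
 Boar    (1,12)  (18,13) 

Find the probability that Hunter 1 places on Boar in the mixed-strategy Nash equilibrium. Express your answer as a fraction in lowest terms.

6/7

Hunter 1's mix p on Stag must make Hunter 2 indifferent between Stag and Boar.
Hunter 2's payoff from Stag: 13p + 12(1−p). From Boar: 7p + 13(1−p).
Set equal: 6p = 1(1−p) → p = 1/7.
Probability on Boar is 1 − 1/7 = 6/7.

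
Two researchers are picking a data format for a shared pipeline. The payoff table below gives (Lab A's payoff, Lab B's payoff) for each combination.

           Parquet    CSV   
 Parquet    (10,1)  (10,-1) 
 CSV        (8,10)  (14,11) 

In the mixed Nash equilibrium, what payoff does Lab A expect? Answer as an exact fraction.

10

Lab B mixes with probability q on Parquet, chosen so Lab A is indifferent: 10q + 10(1−q) = 8q + 14(1−q) gives q = 2/3.
Lab A's expected payoff (from either row, since indifferent) is 10·2/3 + 10·1/3 = 10.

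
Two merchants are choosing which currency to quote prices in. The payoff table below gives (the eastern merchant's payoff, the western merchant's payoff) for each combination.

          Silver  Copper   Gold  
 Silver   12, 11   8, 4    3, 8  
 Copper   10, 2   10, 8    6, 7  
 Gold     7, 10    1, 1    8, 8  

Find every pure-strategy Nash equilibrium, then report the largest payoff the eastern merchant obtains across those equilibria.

Both Silver is a pure NE (the eastern merchant: 12 ≥ 10; the western merchant: 11 ≥ 8). The eastern merchant gets 12.
Both Copper is a pure NE (the eastern merchant: 10 ≥ 8; the western merchant: 8 ≥ 7). The eastern merchant gets 10.
Every other cell has a profitable deviation for at least one player. Highest of {12, 10} is 12.

12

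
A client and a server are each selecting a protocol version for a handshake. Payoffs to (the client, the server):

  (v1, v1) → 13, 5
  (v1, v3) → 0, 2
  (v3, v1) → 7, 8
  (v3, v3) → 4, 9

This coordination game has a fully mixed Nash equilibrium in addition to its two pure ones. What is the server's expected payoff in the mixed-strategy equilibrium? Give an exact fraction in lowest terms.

29/4

The client mixes with probability p on v1, chosen so the server is indifferent: 5p + 8(1−p) = 2p + 9(1−p) gives p = 1/4.
The server's expected payoff is 5·1/4 + 8·3/4 = 29/4.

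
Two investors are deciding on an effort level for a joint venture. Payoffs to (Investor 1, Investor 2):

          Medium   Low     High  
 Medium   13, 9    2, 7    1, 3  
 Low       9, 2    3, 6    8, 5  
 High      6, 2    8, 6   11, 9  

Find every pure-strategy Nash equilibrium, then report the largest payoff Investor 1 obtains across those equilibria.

Both Medium is a pure NE (Investor 1: 13 ≥ 9; Investor 2: 9 ≥ 7). Investor 1 gets 13.
Both High is a pure NE (Investor 1: 11 ≥ 8; Investor 2: 9 ≥ 6). Investor 1 gets 11.
Every other cell has a profitable deviation for at least one player. Highest of {13, 11} is 13.

13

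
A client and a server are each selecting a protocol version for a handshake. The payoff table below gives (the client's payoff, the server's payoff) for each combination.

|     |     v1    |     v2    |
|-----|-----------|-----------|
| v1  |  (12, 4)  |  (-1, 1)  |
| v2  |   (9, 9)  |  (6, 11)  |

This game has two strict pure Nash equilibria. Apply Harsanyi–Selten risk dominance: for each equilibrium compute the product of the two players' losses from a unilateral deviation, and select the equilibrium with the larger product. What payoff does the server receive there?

At both v1: the client loses 12 − 9 = 3 by deviating; the server loses 4 − 1 = 3. Product = 3·3 = 9.
At both v2: the client loses 6 − (-1) = 7 by deviating; the server loses 11 − 9 = 2. Product = 7·2 = 14.
14 > 9, so both v2 is risk-dominant. The server's payoff there is 11.

11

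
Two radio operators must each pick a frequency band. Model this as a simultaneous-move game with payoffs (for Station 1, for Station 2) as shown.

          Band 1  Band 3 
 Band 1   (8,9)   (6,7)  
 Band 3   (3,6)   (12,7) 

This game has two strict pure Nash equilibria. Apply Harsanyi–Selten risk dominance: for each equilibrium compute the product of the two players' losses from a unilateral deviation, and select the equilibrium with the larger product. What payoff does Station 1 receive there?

8

At both Band 1: Station 1 loses 8 − 3 = 5 by deviating; Station 2 loses 9 − 7 = 2. Product = 5·2 = 10.
At both Band 3: Station 1 loses 12 − 6 = 6 by deviating; Station 2 loses 7 − 6 = 1. Product = 6·1 = 6.
10 > 6, so both Band 1 is risk-dominant. Station 1's payoff there is 8.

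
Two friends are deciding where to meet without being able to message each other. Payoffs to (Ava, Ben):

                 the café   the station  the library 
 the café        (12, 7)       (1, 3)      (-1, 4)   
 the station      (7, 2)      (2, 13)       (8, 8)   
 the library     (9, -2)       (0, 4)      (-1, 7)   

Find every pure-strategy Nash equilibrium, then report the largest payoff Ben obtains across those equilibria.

Both the café is a pure NE (Ava: 12 ≥ 9; Ben: 7 ≥ 4). Ben gets 7.
Both the station is a pure NE (Ava: 2 ≥ 1; Ben: 13 ≥ 8). Ben gets 13.
Every other cell has a profitable deviation for at least one player. Highest of {7, 13} is 13.

13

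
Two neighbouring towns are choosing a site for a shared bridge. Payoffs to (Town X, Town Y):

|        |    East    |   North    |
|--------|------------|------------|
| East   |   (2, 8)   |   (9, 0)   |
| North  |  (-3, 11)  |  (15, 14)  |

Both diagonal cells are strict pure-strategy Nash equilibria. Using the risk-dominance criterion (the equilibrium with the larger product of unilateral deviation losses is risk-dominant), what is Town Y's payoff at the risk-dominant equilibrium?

8

At both East: Town X loses 2 − (-3) = 5 by deviating; Town Y loses 8 − 0 = 8. Product = 5·8 = 40.
At both North: Town X loses 15 − 9 = 6 by deviating; Town Y loses 14 − 11 = 3. Product = 6·3 = 18.
40 > 18, so both East is risk-dominant. Town Y's payoff there is 8.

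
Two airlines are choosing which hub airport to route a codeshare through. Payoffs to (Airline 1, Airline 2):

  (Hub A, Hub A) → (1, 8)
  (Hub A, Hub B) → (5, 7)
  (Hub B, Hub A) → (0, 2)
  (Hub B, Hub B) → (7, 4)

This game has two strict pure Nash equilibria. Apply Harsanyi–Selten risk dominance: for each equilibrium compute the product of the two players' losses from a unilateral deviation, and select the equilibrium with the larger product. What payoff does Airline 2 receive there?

At both Hub A: Airline 1 loses 1 − 0 = 1 by deviating; Airline 2 loses 8 − 7 = 1. Product = 1·1 = 1.
At both Hub B: Airline 1 loses 7 − 5 = 2 by deviating; Airline 2 loses 4 − 2 = 2. Product = 2·2 = 4.
4 > 1, so both Hub B is risk-dominant. Airline 2's payoff there is 4.

4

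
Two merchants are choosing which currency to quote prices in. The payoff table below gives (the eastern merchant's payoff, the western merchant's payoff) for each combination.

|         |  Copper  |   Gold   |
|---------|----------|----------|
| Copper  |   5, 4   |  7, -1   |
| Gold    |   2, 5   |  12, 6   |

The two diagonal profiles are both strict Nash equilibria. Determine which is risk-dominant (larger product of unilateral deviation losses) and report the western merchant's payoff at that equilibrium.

4

At both Copper: the eastern merchant loses 5 − 2 = 3 by deviating; the western merchant loses 4 − (-1) = 5. Product = 3·5 = 15.
At both Gold: the eastern merchant loses 12 − 7 = 5 by deviating; the western merchant loses 6 − 5 = 1. Product = 5·1 = 5.
15 > 5, so both Copper is risk-dominant. The western merchant's payoff there is 4.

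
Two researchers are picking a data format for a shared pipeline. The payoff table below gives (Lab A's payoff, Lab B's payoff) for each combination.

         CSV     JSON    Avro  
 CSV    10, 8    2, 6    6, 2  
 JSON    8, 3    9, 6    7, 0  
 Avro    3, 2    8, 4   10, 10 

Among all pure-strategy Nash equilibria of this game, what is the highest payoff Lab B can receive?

Both CSV is a pure NE (Lab A: 10 ≥ 8; Lab B: 8 ≥ 6). Lab B gets 8.
Both JSON is a pure NE (Lab A: 9 ≥ 8; Lab B: 6 ≥ 3). Lab B gets 6.
Both Avro is a pure NE (Lab A: 10 ≥ 7; Lab B: 10 ≥ 4). Lab B gets 10.
Every other cell has a profitable deviation for at least one player. Highest of {8, 6, 10} is 10.

10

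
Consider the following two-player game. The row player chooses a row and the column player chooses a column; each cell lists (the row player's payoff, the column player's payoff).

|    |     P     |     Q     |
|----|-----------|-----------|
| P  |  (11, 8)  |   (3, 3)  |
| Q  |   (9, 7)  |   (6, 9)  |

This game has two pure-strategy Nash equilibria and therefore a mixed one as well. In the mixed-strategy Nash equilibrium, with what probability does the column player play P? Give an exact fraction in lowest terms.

The column player's mix q on P must make the row player indifferent between P and Q.
The row player's payoff from P: 11q + 3(1−q). From Q: 9q + 6(1−q).
Set equal: 2q = 3(1−q) → q = 3/5.

3/5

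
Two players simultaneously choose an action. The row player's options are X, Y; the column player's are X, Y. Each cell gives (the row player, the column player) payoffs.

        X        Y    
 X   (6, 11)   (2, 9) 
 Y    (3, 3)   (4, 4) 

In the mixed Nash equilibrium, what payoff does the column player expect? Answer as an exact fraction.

The row player mixes with probability p on X, chosen so the column player is indifferent: 11p + 3(1−p) = 9p + 4(1−p) gives p = 1/3.
The column player's expected payoff is 11·1/3 + 3·2/3 = 17/3.

17/3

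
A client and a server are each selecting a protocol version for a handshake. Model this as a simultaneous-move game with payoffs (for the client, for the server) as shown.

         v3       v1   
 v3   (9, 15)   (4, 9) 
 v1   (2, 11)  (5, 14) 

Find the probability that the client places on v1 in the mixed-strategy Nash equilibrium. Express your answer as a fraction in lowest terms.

The client's mix p on v3 must make the server indifferent between v3 and v1.
The server's payoff from v3: 15p + 11(1−p). From v1: 9p + 14(1−p).
Set equal: 6p = 3(1−p) → p = 3/9 = 1/3.
Probability on v1 is 1 − 1/3 = 2/3.

2/3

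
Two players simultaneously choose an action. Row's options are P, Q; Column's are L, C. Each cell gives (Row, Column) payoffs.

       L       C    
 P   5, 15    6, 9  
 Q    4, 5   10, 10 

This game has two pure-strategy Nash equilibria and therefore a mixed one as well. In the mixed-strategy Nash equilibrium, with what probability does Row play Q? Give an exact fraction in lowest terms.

6/11

Row's mix p on P must make Column indifferent between L and C.
Column's payoff from L: 15p + 5(1−p). From C: 9p + 10(1−p).
Set equal: 6p = 5(1−p) → p = 5/11.
Probability on Q is 1 − 5/11 = 6/11.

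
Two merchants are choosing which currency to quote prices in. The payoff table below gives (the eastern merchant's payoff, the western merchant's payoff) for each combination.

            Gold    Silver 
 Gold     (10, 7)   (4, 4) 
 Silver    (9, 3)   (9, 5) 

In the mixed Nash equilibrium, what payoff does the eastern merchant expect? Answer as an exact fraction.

9

The western merchant mixes with probability q on Gold, chosen so the eastern merchant is indifferent: 10q + 4(1−q) = 9q + 9(1−q) gives q = 5/6.
The eastern merchant's expected payoff (from either row, since indifferent) is 10·5/6 + 4·1/6 = 9.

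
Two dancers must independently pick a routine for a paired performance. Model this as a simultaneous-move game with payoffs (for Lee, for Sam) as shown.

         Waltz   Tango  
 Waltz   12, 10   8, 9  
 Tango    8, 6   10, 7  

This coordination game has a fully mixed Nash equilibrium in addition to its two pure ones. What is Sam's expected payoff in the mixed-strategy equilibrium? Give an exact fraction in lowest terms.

Lee mixes with probability p on Waltz, chosen so Sam is indifferent: 10p + 6(1−p) = 9p + 7(1−p) gives p = 1/2.
Sam's expected payoff is 10·1/2 + 6·1/2 = 8.

8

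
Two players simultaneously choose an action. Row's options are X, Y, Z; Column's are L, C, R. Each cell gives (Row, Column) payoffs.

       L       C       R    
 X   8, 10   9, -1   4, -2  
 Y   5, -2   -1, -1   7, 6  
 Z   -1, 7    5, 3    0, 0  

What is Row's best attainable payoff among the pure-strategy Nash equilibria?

(X, L) is a pure NE (Row: 8 ≥ 5; Column: 10 ≥ -1). Row gets 8.
(Y, R) is a pure NE (Row: 7 ≥ 4; Column: 6 ≥ -1). Row gets 7.
Every other cell has a profitable deviation for at least one player. Highest of {8, 7} is 8.

8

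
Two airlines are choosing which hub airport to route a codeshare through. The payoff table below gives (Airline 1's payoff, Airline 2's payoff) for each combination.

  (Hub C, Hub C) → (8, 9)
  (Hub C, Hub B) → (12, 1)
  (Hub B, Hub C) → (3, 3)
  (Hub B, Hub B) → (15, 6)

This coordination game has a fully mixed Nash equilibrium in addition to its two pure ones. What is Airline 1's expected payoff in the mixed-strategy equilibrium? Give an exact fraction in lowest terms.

21/2

Airline 2 mixes with probability q on Hub C, chosen so Airline 1 is indifferent: 8q + 12(1−q) = 3q + 15(1−q) gives q = 3/8.
Airline 1's expected payoff (from either row, since indifferent) is 8·3/8 + 12·5/8 = 21/2.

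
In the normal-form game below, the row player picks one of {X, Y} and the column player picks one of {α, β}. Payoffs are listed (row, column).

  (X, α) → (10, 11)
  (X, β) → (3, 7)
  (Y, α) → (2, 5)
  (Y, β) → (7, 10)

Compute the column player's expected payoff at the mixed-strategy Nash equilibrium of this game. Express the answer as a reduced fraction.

The row player mixes with probability p on X, chosen so the column player is indifferent: 11p + 5(1−p) = 7p + 10(1−p) gives p = 5/9.
The column player's expected payoff is 11·5/9 + 5·4/9 = 25/3.

25/3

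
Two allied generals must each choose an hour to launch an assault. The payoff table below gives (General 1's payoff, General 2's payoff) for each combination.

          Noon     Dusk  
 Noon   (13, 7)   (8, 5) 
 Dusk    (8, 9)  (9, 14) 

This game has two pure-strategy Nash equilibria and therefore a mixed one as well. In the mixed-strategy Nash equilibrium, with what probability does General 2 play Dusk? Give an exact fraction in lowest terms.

5/6

General 2's mix q on Noon must make General 1 indifferent between Noon and Dusk.
General 1's payoff from Noon: 13q + 8(1−q). From Dusk: 8q + 9(1−q).
Set equal: 5q = 1(1−q) → q = 1/6.
Probability on Dusk is 1 − 1/6 = 5/6.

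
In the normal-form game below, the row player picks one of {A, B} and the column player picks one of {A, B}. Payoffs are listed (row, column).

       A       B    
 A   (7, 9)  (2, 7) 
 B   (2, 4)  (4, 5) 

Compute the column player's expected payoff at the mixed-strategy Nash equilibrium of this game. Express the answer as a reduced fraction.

17/3

The row player mixes with probability p on A, chosen so the column player is indifferent: 9p + 4(1−p) = 7p + 5(1−p) gives p = 1/3.
The column player's expected payoff is 9·1/3 + 4·2/3 = 17/3.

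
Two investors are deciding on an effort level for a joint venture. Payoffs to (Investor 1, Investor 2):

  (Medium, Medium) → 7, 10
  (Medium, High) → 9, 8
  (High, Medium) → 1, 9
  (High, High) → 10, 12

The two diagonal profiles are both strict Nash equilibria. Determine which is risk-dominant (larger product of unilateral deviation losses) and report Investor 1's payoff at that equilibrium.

7

At both Medium: Investor 1 loses 7 − 1 = 6 by deviating; Investor 2 loses 10 − 8 = 2. Product = 6·2 = 12.
At both High: Investor 1 loses 10 − 9 = 1 by deviating; Investor 2 loses 12 − 9 = 3. Product = 1·3 = 3.
12 > 3, so both Medium is risk-dominant. Investor 1's payoff there is 7.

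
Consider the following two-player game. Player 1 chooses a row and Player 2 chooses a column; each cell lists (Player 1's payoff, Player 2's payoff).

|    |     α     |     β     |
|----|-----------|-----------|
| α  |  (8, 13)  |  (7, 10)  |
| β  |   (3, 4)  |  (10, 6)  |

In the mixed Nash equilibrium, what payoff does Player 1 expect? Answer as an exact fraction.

Player 2 mixes with probability q on α, chosen so Player 1 is indifferent: 8q + 7(1−q) = 3q + 10(1−q) gives q = 3/8.
Player 1's expected payoff (from either row, since indifferent) is 8·3/8 + 7·5/8 = 59/8.

59/8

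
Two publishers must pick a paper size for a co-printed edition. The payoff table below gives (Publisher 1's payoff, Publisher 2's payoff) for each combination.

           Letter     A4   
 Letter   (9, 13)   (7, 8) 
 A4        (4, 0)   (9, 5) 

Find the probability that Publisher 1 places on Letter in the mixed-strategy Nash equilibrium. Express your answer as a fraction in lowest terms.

Publisher 1's mix p on Letter must make Publisher 2 indifferent between Letter and A4.
Publisher 2's payoff from Letter: 13p + 0(1−p). From A4: 8p + 5(1−p).
Set equal: 5p = 5(1−p) → p = 5/10 = 1/2.

1/2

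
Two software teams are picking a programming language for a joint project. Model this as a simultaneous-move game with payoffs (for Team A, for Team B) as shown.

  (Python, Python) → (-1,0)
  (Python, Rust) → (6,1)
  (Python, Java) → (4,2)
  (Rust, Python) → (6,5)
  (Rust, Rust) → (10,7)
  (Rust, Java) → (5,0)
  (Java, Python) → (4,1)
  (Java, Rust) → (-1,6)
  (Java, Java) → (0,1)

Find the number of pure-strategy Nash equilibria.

Both Rust: Team A gets 10 (best alternative 6); Team B gets 7 (best alternative 5). Neither deviates — NE.
Both Java is not a NE: Team A would switch to Rust (5 > 0).
No other cell survives both best-response checks, so there is 1 pure NE.

1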